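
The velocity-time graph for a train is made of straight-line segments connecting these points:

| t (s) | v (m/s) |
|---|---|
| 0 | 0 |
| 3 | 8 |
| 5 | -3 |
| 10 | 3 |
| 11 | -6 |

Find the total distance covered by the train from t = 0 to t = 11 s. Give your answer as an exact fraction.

Distance (not displacement) is the total path length: add the absolute areas under v-t.
0–3 s: |½(0 + 8)(3)| = 12 m
3–5 s: v = 0 at t = 49/11 s; triangle areas 64/11 + 9/11 = 73/11 m
5–10 s: v = 0 at t = 7.5 s; triangle areas 3.75 + 3.75 = 7.5 m
10–11 s: v = 0 at t = 31/3 s; triangle areas 0.5 + 2 = 2.5 m
Total distance = 315/11 m

315/11 m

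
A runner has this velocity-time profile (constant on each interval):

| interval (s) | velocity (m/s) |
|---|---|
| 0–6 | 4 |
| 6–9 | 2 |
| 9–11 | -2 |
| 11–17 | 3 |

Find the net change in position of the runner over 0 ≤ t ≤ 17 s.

Net displacement equals the area under the velocity-time graph (areas below the axis count negative).
0–6 s: 4 × 6 = 24 m
6–9 s: 2 × 3 = 6 m
9–11 s: -2 × 2 = -4 m
11–17 s: 3 × 6 = 18 m
Net displacement = 44 m

44 m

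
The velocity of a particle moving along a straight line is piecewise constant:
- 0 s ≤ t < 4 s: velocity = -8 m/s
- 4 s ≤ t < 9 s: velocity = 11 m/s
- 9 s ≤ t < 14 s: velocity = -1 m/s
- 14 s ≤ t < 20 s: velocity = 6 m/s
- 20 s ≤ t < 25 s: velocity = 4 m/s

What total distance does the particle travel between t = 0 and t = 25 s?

Distance (not displacement) is the total path length: add the absolute areas under v-t.
0–4 s: |-8| × 4 = 32 m
4–9 s: |11| × 5 = 55 m
9–14 s: |-1| × 5 = 5 m
14–20 s: |6| × 6 = 36 m
20–25 s: |4| × 5 = 20 m
Total distance = 148 m

148 m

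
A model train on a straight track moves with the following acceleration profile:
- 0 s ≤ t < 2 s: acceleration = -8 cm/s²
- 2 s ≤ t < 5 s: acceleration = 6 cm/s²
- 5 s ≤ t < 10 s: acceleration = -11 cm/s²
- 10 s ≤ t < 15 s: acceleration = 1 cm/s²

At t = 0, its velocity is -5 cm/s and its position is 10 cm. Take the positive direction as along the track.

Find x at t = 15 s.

-482 cm

On each constant-a segment, Δv = aΔt and Δx = v₀Δt + ½aΔt²; chain segment to segment.
0–2 s: v starts -5 cm/s; Δx = -5·2 + ½·-8·2² = -26 cm; v ends -21 cm/s.
2–5 s: v starts -21 cm/s; Δx = -21·3 + ½·6·3² = -36 cm; v ends -3 cm/s.
5–10 s: v starts -3 cm/s; Δx = -3·5 + ½·-11·5² = -152.5 cm; v ends -58 cm/s.
10–15 s: v starts -58 cm/s; Δx = -58·5 + ½·1·5² = -277.5 cm; v ends -53 cm/s.
x(15) = 10 + Σ Δx = -482 cm.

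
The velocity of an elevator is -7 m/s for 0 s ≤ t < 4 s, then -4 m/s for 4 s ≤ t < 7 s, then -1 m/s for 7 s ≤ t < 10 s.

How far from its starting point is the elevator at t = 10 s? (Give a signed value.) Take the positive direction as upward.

-43 m

Displacement is the signed area under the v-t curve.
0–4 s: -7 × 4 = -28 m
4–7 s: -4 × 3 = -12 m
7–10 s: -1 × 3 = -3 m
Net displacement = -43 m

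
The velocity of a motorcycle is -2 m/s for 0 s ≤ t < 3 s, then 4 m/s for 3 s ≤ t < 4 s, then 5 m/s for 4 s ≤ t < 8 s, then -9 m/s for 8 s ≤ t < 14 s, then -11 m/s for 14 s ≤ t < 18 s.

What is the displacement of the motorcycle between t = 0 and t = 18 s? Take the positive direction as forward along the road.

Displacement is the signed area under the v-t curve.
0–3 s: -2 × 3 = -6 m
3–4 s: 4 × 1 = 4 m
4–8 s: 5 × 4 = 20 m
8–14 s: -9 × 6 = -54 m
14–18 s: -11 × 4 = -44 m
Net displacement = -80 m

-80 m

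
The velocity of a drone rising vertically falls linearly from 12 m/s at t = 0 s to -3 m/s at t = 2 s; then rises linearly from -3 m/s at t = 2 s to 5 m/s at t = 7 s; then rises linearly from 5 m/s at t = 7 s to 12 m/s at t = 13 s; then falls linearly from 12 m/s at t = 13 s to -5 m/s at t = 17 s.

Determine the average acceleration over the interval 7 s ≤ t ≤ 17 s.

Average acceleration = Δv/Δt = (-5 − 5)/(17 − 7) = -1 m/s².

-1 m/s²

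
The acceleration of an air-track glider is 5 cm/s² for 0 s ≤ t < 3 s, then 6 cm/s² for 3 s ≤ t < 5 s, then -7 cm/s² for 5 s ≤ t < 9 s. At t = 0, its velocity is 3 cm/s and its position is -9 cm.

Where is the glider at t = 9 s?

On each constant-a segment, Δv = aΔt and Δx = v₀Δt + ½aΔt²; chain segment to segment.
0–3 s: v starts 3 cm/s; Δx = 3·3 + ½·5·3² = 31.5 cm; v ends 18 cm/s.
3–5 s: v starts 18 cm/s; Δx = 18·2 + ½·6·2² = 48 cm; v ends 30 cm/s.
5–9 s: v starts 30 cm/s; Δx = 30·4 + ½·-7·4² = 64 cm; v ends 2 cm/s.
x(9) = -9 + Σ Δx = 134.5 cm.

134.5 cm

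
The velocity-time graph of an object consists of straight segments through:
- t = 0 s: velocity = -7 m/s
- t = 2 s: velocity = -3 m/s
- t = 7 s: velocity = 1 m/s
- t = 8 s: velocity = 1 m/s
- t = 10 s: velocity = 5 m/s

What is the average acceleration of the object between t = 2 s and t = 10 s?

Average acceleration = Δv/Δt = (5 − -3)/(10 − 2) = 1 m/s².

1 m/s²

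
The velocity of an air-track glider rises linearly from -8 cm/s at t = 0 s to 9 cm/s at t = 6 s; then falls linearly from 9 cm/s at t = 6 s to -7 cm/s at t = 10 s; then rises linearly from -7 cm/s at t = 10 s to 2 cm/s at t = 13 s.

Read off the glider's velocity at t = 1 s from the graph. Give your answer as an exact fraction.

-31/6 cm/s

On 0–6 s the graph is linear from -8 to 9 cm/s: v(1) = -8 + (9 − -8)·(1 − 0)/(6 − 0) = -31/6 cm/s.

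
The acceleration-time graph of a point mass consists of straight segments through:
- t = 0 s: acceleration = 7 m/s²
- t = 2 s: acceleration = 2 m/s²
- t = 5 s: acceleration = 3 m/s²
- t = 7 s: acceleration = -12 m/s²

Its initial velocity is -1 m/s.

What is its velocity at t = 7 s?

Δv equals the area under the a-t graph; then v = v₀ + Δv.
0–2 s: ½(7 + 2)(2) = 9 m/s
2–5 s: ½(2 + 3)(3) = 7.5 m/s
5–7 s: ½(3 + -12)(2) = -9 m/s
Δv = 7.5 m/s, so v(7) = -1 + (7.5) = 6.5 m/s.

6.5 m/s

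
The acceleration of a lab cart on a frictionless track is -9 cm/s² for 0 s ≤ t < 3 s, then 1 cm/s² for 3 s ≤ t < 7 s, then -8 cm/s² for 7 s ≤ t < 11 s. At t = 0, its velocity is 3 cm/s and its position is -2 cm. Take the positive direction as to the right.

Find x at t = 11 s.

On each constant-a segment, Δv = aΔt and Δx = v₀Δt + ½aΔt²; chain segment to segment.
0–3 s: v starts 3 cm/s; Δx = 3·3 + ½·-9·3² = -31.5 cm; v ends -24 cm/s.
3–7 s: v starts -24 cm/s; Δx = -24·4 + ½·1·4² = -88 cm; v ends -20 cm/s.
7–11 s: v starts -20 cm/s; Δx = -20·4 + ½·-8·4² = -144 cm; v ends -52 cm/s.
x(11) = -2 + Σ Δx = -265.5 cm.

-265.5 cm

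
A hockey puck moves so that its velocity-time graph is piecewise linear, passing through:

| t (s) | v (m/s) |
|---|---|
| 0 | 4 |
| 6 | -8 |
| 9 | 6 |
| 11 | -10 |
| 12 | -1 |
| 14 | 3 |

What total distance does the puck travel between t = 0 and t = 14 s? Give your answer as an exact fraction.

661/14 m

Total distance travelled is ∫|v| dt — sum the magnitudes of each area piece.
0–6 s: v = 0 at t = 2 s; triangle areas 4 + 16 = 20 m
6–9 s: v = 0 at t = 54/7 s; triangle areas 48/7 + 27/7 = 75/7 m
9–11 s: v = 0 at t = 9.75 s; triangle areas 2.25 + 6.25 = 8.5 m
11–12 s: |½(-10 + -1)(1)| = 5.5 m
12–14 s: v = 0 at t = 12.5 s; triangle areas 0.25 + 2.25 = 2.5 m
Total distance = 661/14 m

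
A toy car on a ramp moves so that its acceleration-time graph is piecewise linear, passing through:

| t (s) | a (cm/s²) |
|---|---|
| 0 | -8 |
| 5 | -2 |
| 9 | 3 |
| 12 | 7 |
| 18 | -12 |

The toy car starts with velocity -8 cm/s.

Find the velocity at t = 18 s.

-31 cm/s

Δv equals the area under the a-t graph; then v = v₀ + Δv.
0–5 s: ½(-8 + -2)(5) = -25 cm/s
5–9 s: ½(-2 + 3)(4) = 2 cm/s
9–12 s: ½(3 + 7)(3) = 15 cm/s
12–18 s: ½(7 + -12)(6) = -15 cm/s
Δv = -23 cm/s, so v(18) = -8 + (-23) = -31 cm/s.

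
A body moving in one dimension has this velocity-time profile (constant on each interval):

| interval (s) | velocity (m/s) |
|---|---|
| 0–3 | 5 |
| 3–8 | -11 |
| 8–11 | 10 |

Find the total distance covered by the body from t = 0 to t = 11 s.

Total distance travelled is ∫|v| dt — sum the magnitudes of each area piece.
0–3 s: |5| × 3 = 15 m
3–8 s: |-11| × 5 = 55 m
8–11 s: |10| × 3 = 30 m
Total distance = 100 m

100 m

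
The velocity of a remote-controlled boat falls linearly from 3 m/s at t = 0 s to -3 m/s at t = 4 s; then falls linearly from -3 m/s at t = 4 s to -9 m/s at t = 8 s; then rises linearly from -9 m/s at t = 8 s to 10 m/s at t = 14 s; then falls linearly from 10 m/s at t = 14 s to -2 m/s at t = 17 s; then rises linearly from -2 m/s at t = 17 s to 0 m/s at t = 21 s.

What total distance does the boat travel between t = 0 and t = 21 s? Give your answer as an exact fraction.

1436/19 m

Total distance travelled is ∫|v| dt — sum the magnitudes of each area piece.
0–4 s: v = 0 at t = 2 s; triangle areas 3 + 3 = 6 m
4–8 s: |½(-3 + -9)(4)| = 24 m
8–14 s: v = 0 at t = 206/19 s; triangle areas 243/19 + 300/19 = 543/19 m
14–17 s: v = 0 at t = 16.5 s; triangle areas 12.5 + 0.5 = 13 m
17–21 s: |½(-2 + 0)(4)| = 4 m
Total distance = 1436/19 m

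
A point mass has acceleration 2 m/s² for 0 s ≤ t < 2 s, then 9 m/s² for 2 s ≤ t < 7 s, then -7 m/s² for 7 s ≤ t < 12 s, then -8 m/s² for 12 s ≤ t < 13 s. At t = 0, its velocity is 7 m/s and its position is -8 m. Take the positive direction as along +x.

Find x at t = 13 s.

On each constant-a segment, Δv = aΔt and Δx = v₀Δt + ½aΔt²; chain segment to segment.
0–2 s: v starts 7 m/s; Δx = 7·2 + ½·2·2² = 18 m; v ends 11 m/s.
2–7 s: v starts 11 m/s; Δx = 11·5 + ½·9·5² = 167.5 m; v ends 56 m/s.
7–12 s: v starts 56 m/s; Δx = 56·5 + ½·-7·5² = 192.5 m; v ends 21 m/s.
12–13 s: v starts 21 m/s; Δx = 21·1 + ½·-8·1² = 17 m; v ends 13 m/s.
x(13) = -8 + Σ Δx = 387 m.

387 m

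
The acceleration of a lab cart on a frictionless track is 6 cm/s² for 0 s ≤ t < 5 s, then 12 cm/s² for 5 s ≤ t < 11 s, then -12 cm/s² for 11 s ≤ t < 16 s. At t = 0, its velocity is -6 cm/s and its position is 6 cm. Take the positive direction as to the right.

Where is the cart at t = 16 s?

741 cm

On each constant-a segment, Δv = aΔt and Δx = v₀Δt + ½aΔt²; chain segment to segment.
0–5 s: v starts -6 cm/s; Δx = -6·5 + ½·6·5² = 45 cm; v ends 24 cm/s.
5–11 s: v starts 24 cm/s; Δx = 24·6 + ½·12·6² = 360 cm; v ends 96 cm/s.
11–16 s: v starts 96 cm/s; Δx = 96·5 + ½·-12·5² = 330 cm; v ends 36 cm/s.
x(16) = 6 + Σ Δx = 741 cm.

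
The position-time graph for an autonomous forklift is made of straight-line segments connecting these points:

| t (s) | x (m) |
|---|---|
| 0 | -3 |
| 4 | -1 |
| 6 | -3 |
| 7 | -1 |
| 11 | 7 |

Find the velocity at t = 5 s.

-1 m/s

Velocity is the slope of the x-t graph on 4–6 s: (-3 − -1)/(6 − 4) = -1 m/s.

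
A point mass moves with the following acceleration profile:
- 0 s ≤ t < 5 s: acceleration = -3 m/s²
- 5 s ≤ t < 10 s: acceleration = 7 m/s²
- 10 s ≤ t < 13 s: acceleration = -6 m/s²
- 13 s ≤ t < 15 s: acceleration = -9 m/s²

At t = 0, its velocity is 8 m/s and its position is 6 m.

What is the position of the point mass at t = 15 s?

120 m

On each constant-a segment, Δv = aΔt and Δx = v₀Δt + ½aΔt²; chain segment to segment.
0–5 s: v starts 8 m/s; Δx = 8·5 + ½·-3·5² = 2.5 m; v ends -7 m/s.
5–10 s: v starts -7 m/s; Δx = -7·5 + ½·7·5² = 52.5 m; v ends 28 m/s.
10–13 s: v starts 28 m/s; Δx = 28·3 + ½·-6·3² = 57 m; v ends 10 m/s.
13–15 s: v starts 10 m/s; Δx = 10·2 + ½·-9·2² = 2 m; v ends -8 m/s.
x(15) = 6 + Σ Δx = 120 m.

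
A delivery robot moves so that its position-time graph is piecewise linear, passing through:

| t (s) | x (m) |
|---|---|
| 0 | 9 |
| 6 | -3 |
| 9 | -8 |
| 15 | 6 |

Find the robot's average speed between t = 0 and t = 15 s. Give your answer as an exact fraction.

Average speed = (total path length)/(elapsed time); on a piecewise-linear x-t graph the path length is Σ|Δx|.
0–6 s: |Δx| = |-3 − 9| = 12 m
6–9 s: |Δx| = |-8 − -3| = 5 m
9–15 s: |Δx| = |6 − -8| = 14 m
Total path = 31 m; average speed = 31/15 = 31/15 m/s.

31/15 m/s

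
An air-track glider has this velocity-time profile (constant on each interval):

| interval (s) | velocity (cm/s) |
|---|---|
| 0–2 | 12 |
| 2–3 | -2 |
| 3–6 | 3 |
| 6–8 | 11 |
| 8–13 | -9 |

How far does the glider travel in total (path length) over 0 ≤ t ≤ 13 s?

Total distance travelled is ∫|v| dt — sum the magnitudes of each area piece.
0–2 s: |12| × 2 = 24 cm
2–3 s: |-2| × 1 = 2 cm
3–6 s: |3| × 3 = 9 cm
6–8 s: |11| × 2 = 22 cm
8–13 s: |-9| × 5 = 45 cm
Total distance = 102 cm

102 cm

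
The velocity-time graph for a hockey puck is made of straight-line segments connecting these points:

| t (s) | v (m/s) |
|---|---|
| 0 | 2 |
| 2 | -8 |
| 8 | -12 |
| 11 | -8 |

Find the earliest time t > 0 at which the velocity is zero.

t = 0.4 s

v changes sign on 0–2 s (from 2 to -8); the graph is linear there, so v = 0 at t = 0 + (-2)·(2 − 0)/(-8 − 2) = 0.4 s.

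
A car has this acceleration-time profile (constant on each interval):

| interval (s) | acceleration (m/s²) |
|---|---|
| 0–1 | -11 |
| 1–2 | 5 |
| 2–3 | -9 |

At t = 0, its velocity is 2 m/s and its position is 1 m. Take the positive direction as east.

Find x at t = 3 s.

-17.5 m

On each constant-a segment, Δv = aΔt and Δx = v₀Δt + ½aΔt²; chain segment to segment.
0–1 s: v starts 2 m/s; Δx = 2·1 + ½·-11·1² = -3.5 m; v ends -9 m/s.
1–2 s: v starts -9 m/s; Δx = -9·1 + ½·5·1² = -6.5 m; v ends -4 m/s.
2–3 s: v starts -4 m/s; Δx = -4·1 + ½·-9·1² = -8.5 m; v ends -13 m/s.
x(3) = 1 + Σ Δx = -17.5 m.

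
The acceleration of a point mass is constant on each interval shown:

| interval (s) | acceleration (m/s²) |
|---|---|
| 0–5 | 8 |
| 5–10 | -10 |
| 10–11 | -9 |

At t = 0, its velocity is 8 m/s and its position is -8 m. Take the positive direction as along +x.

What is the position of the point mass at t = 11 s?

On each constant-a segment, Δv = aΔt and Δx = v₀Δt + ½aΔt²; chain segment to segment.
0–5 s: v starts 8 m/s; Δx = 8·5 + ½·8·5² = 140 m; v ends 48 m/s.
5–10 s: v starts 48 m/s; Δx = 48·5 + ½·-10·5² = 115 m; v ends -2 m/s.
10–11 s: v starts -2 m/s; Δx = -2·1 + ½·-9·1² = -6.5 m; v ends -11 m/s.
x(11) = -8 + Σ Δx = 240.5 m.

240.5 m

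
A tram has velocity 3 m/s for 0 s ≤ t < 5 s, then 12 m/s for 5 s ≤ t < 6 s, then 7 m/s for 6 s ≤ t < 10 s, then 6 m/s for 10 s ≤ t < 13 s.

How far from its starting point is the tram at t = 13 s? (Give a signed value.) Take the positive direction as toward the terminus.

Net displacement equals the area under the velocity-time graph (areas below the axis count negative).
0–5 s: 3 × 5 = 15 m
5–6 s: 12 × 1 = 12 m
6–10 s: 7 × 4 = 28 m
10–13 s: 6 × 3 = 18 m
Net displacement = 73 m

73 m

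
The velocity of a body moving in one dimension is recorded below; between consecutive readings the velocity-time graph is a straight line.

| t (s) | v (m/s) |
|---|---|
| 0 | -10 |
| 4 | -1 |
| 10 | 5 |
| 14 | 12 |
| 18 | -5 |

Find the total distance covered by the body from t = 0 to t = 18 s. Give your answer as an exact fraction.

1511/17 m

Distance (not displacement) is the total path length: add the absolute areas under v-t.
0–4 s: |½(-10 + -1)(4)| = 22 m
4–10 s: v = 0 at t = 5 s; triangle areas 0.5 + 12.5 = 13 m
10–14 s: |½(5 + 12)(4)| = 34 m
14–18 s: v = 0 at t = 286/17 s; triangle areas 288/17 + 50/17 = 338/17 m
Total distance = 1511/17 m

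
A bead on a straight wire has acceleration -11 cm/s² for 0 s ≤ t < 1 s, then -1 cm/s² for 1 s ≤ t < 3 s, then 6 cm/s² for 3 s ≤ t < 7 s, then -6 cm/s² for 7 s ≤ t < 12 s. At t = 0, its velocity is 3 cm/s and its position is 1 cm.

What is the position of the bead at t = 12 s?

-16.5 cm

On each constant-a segment, Δv = aΔt and Δx = v₀Δt + ½aΔt²; chain segment to segment.
0–1 s: v starts 3 cm/s; Δx = 3·1 + ½·-11·1² = -2.5 cm; v ends -8 cm/s.
1–3 s: v starts -8 cm/s; Δx = -8·2 + ½·-1·2² = -18 cm; v ends -10 cm/s.
3–7 s: v starts -10 cm/s; Δx = -10·4 + ½·6·4² = 8 cm; v ends 14 cm/s.
7–12 s: v starts 14 cm/s; Δx = 14·5 + ½·-6·5² = -5 cm; v ends -16 cm/s.
x(12) = 1 + Σ Δx = -16.5 cm.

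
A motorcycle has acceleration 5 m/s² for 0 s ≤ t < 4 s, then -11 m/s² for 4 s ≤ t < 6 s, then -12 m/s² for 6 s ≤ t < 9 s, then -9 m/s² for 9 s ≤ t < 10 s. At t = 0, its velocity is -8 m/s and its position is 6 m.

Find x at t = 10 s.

-118.5 m

On each constant-a segment, Δv = aΔt and Δx = v₀Δt + ½aΔt²; chain segment to segment.
0–4 s: v starts -8 m/s; Δx = -8·4 + ½·5·4² = 8 m; v ends 12 m/s.
4–6 s: v starts 12 m/s; Δx = 12·2 + ½·-11·2² = 2 m; v ends -10 m/s.
6–9 s: v starts -10 m/s; Δx = -10·3 + ½·-12·3² = -84 m; v ends -46 m/s.
9–10 s: v starts -46 m/s; Δx = -46·1 + ½·-9·1² = -50.5 m; v ends -55 m/s.
x(10) = 6 + Σ Δx = -118.5 m.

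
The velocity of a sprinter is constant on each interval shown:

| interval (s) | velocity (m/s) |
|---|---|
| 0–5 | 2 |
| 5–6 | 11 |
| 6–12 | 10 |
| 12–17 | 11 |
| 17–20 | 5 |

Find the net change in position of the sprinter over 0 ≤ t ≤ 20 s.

151 m

Net displacement equals the area under the velocity-time graph (areas below the axis count negative).
0–5 s: 2 × 5 = 10 m
5–6 s: 11 × 1 = 11 m
6–12 s: 10 × 6 = 60 m
12–17 s: 11 × 5 = 55 m
17–20 s: 5 × 3 = 15 m
Net displacement = 151 m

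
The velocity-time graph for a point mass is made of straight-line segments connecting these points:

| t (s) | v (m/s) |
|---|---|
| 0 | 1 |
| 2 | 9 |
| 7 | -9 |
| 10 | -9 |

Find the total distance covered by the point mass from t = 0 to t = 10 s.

Total distance travelled is ∫|v| dt — sum the magnitudes of each area piece.
0–2 s: |½(1 + 9)(2)| = 10 m
2–7 s: v = 0 at t = 4.5 s; triangle areas 11.25 + 11.25 = 22.5 m
7–10 s: |-9| × 3 = 27 m
Total distance = 59.5 m

59.5 m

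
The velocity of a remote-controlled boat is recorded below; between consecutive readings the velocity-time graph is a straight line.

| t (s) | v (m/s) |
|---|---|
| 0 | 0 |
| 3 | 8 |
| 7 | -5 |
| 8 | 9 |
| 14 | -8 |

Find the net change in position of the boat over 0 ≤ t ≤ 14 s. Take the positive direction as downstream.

23 m

Net displacement equals the area under the velocity-time graph (areas below the axis count negative).
0–3 s: ½(0 + 8)(3) = 12 m
3–7 s: ½(8 + -5)(4) = 6 m
7–8 s: ½(-5 + 9)(1) = 2 m
8–14 s: ½(9 + -8)(6) = 3 m
Net displacement = 23 m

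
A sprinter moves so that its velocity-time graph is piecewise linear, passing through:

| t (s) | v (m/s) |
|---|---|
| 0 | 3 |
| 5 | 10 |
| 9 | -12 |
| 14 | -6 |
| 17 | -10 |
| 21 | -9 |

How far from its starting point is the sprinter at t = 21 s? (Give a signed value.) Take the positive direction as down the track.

-78.5 m

Displacement is the signed area under the v-t curve.
0–5 s: ½(3 + 10)(5) = 32.5 m
5–9 s: ½(10 + -12)(4) = -4 m
9–14 s: ½(-12 + -6)(5) = -45 m
14–17 s: ½(-6 + -10)(3) = -24 m
17–21 s: ½(-10 + -9)(4) = -38 m
Net displacement = -78.5 m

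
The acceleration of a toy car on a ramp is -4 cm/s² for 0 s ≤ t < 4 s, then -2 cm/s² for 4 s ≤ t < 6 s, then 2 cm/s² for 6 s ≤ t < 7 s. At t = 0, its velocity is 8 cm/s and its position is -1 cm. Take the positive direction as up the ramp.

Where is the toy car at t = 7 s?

On each constant-a segment, Δv = aΔt and Δx = v₀Δt + ½aΔt²; chain segment to segment.
0–4 s: v starts 8 cm/s; Δx = 8·4 + ½·-4·4² = 0 cm; v ends -8 cm/s.
4–6 s: v starts -8 cm/s; Δx = -8·2 + ½·-2·2² = -20 cm; v ends -12 cm/s.
6–7 s: v starts -12 cm/s; Δx = -12·1 + ½·2·1² = -11 cm; v ends -10 cm/s.
x(7) = -1 + Σ Δx = -32 cm.

-32 cm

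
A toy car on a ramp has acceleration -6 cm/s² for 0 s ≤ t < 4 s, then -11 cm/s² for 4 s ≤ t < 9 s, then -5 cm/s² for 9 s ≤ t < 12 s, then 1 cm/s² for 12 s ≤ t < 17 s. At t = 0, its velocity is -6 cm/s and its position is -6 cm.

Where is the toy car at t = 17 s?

-1130.5 cm

On each constant-a segment, Δv = aΔt and Δx = v₀Δt + ½aΔt²; chain segment to segment.
0–4 s: v starts -6 cm/s; Δx = -6·4 + ½·-6·4² = -72 cm; v ends -30 cm/s.
4–9 s: v starts -30 cm/s; Δx = -30·5 + ½·-11·5² = -287.5 cm; v ends -85 cm/s.
9–12 s: v starts -85 cm/s; Δx = -85·3 + ½·-5·3² = -277.5 cm; v ends -100 cm/s.
12–17 s: v starts -100 cm/s; Δx = -100·5 + ½·1·5² = -487.5 cm; v ends -95 cm/s.
x(17) = -6 + Σ Δx = -1130.5 cm.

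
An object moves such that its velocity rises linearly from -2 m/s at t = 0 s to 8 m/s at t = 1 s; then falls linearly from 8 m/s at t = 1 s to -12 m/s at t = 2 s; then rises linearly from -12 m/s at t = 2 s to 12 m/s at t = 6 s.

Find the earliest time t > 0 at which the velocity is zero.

t = 0.2 s

v changes sign on 0–1 s (from -2 to 8); the graph is linear there, so v = 0 at t = 0 + (2)·(1 − 0)/(8 − -2) = 0.2 s.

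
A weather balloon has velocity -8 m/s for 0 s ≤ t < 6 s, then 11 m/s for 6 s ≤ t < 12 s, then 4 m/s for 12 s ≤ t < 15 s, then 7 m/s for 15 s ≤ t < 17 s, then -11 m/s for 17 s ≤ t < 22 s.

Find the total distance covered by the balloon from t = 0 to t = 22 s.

Distance (not displacement) is the total path length: add the absolute areas under v-t.
0–6 s: |-8| × 6 = 48 m
6–12 s: |11| × 6 = 66 m
12–15 s: |4| × 3 = 12 m
15–17 s: |7| × 2 = 14 m
17–22 s: |-11| × 5 = 55 m
Total distance = 195 m

195 m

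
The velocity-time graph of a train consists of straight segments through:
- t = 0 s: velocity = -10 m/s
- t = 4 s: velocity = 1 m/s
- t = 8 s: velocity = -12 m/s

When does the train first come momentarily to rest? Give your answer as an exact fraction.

t = 40/11 s

v changes sign on 0–4 s (from -10 to 1); the graph is linear there, so v = 0 at t = 0 + (10)·(4 − 0)/(1 − -10) = 40/11 s.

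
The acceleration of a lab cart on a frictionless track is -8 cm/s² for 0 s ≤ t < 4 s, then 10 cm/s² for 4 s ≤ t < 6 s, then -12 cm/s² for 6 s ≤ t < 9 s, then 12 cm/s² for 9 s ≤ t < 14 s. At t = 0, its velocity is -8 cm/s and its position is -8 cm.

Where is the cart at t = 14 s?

-408 cm

On each constant-a segment, Δv = aΔt and Δx = v₀Δt + ½aΔt²; chain segment to segment.
0–4 s: v starts -8 cm/s; Δx = -8·4 + ½·-8·4² = -96 cm; v ends -40 cm/s.
4–6 s: v starts -40 cm/s; Δx = -40·2 + ½·10·2² = -60 cm; v ends -20 cm/s.
6–9 s: v starts -20 cm/s; Δx = -20·3 + ½·-12·3² = -114 cm; v ends -56 cm/s.
9–14 s: v starts -56 cm/s; Δx = -56·5 + ½·12·5² = -130 cm; v ends 4 cm/s.
x(14) = -8 + Σ Δx = -408 cm.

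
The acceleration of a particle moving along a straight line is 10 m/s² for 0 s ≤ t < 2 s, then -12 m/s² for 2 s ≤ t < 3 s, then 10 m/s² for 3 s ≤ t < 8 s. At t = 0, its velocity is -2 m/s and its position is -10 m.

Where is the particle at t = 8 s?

On each constant-a segment, Δv = aΔt and Δx = v₀Δt + ½aΔt²; chain segment to segment.
0–2 s: v starts -2 m/s; Δx = -2·2 + ½·10·2² = 16 m; v ends 18 m/s.
2–3 s: v starts 18 m/s; Δx = 18·1 + ½·-12·1² = 12 m; v ends 6 m/s.
3–8 s: v starts 6 m/s; Δx = 6·5 + ½·10·5² = 155 m; v ends 56 m/s.
x(8) = -10 + Σ Δx = 173 m.

173 m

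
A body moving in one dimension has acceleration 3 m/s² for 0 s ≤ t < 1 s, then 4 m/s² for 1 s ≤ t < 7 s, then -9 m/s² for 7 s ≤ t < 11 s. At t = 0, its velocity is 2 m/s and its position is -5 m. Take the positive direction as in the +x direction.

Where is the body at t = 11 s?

144.5 m

On each constant-a segment, Δv = aΔt and Δx = v₀Δt + ½aΔt²; chain segment to segment.
0–1 s: v starts 2 m/s; Δx = 2·1 + ½·3·1² = 3.5 m; v ends 5 m/s.
1–7 s: v starts 5 m/s; Δx = 5·6 + ½·4·6² = 102 m; v ends 29 m/s.
7–11 s: v starts 29 m/s; Δx = 29·4 + ½·-9·4² = 44 m; v ends -7 m/s.
x(11) = -5 + Σ Δx = 144.5 m.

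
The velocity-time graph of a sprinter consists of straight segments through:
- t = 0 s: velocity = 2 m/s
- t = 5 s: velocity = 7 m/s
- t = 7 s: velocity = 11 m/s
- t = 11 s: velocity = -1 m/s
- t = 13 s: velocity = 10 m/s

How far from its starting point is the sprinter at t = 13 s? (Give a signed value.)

69.5 m

Net displacement equals the area under the velocity-time graph (areas below the axis count negative).
0–5 s: ½(2 + 7)(5) = 22.5 m
5–7 s: ½(7 + 11)(2) = 18 m
7–11 s: ½(11 + -1)(4) = 20 m
11–13 s: ½(-1 + 10)(2) = 9 m
Net displacement = 69.5 m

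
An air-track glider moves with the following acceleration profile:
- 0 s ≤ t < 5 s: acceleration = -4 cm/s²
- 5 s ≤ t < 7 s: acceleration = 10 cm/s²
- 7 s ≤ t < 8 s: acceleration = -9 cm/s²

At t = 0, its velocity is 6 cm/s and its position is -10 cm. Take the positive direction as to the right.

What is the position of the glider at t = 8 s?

-36.5 cm

On each constant-a segment, Δv = aΔt and Δx = v₀Δt + ½aΔt²; chain segment to segment.
0–5 s: v starts 6 cm/s; Δx = 6·5 + ½·-4·5² = -20 cm; v ends -14 cm/s.
5–7 s: v starts -14 cm/s; Δx = -14·2 + ½·10·2² = -8 cm; v ends 6 cm/s.
7–8 s: v starts 6 cm/s; Δx = 6·1 + ½·-9·1² = 1.5 cm; v ends -3 cm/s.
x(8) = -10 + Σ Δx = -36.5 cm.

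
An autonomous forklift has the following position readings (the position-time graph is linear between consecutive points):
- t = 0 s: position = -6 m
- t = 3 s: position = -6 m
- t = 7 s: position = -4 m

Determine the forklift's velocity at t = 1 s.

Velocity is the slope of the x-t graph on 0–3 s: (-6 − -6)/(3 − 0) = 0 m/s.

0 m/s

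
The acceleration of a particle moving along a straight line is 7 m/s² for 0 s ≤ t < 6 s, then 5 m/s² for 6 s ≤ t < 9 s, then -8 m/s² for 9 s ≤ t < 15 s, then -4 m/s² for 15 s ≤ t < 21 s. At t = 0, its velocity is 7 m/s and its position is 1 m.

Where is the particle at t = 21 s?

602.5 m

On each constant-a segment, Δv = aΔt and Δx = v₀Δt + ½aΔt²; chain segment to segment.
0–6 s: v starts 7 m/s; Δx = 7·6 + ½·7·6² = 168 m; v ends 49 m/s.
6–9 s: v starts 49 m/s; Δx = 49·3 + ½·5·3² = 169.5 m; v ends 64 m/s.
9–15 s: v starts 64 m/s; Δx = 64·6 + ½·-8·6² = 240 m; v ends 16 m/s.
15–21 s: v starts 16 m/s; Δx = 16·6 + ½·-4·6² = 24 m; v ends -8 m/s.
x(21) = 1 + Σ Δx = 602.5 m.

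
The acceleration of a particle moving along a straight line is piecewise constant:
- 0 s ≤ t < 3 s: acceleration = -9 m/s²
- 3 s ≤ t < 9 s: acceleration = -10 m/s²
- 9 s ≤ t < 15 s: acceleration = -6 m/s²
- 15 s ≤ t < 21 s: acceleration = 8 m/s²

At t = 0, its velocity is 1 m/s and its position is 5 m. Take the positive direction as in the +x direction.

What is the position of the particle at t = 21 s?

On each constant-a segment, Δv = aΔt and Δx = v₀Δt + ½aΔt²; chain segment to segment.
0–3 s: v starts 1 m/s; Δx = 1·3 + ½·-9·3² = -37.5 m; v ends -26 m/s.
3–9 s: v starts -26 m/s; Δx = -26·6 + ½·-10·6² = -336 m; v ends -86 m/s.
9–15 s: v starts -86 m/s; Δx = -86·6 + ½·-6·6² = -624 m; v ends -122 m/s.
15–21 s: v starts -122 m/s; Δx = -122·6 + ½·8·6² = -588 m; v ends -74 m/s.
x(21) = 5 + Σ Δx = -1580.5 m.

-1580.5 m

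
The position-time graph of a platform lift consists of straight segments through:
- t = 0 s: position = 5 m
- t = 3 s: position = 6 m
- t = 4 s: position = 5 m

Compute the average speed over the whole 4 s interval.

Average speed = (total path length)/(elapsed time); on a piecewise-linear x-t graph the path length is Σ|Δx|.
0–3 s: |Δx| = |6 − 5| = 1 m
3–4 s: |Δx| = |5 − 6| = 1 m
Total path = 2 m; average speed = 2/4 = 0.5 m/s.

0.5 m/s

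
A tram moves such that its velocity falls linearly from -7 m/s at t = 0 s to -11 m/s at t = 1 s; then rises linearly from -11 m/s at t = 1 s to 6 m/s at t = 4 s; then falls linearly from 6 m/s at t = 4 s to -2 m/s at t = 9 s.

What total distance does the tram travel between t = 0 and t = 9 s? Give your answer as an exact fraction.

601/17 m

Total distance travelled is ∫|v| dt — sum the magnitudes of each area piece.
0–1 s: |½(-7 + -11)(1)| = 9 m
1–4 s: v = 0 at t = 50/17 s; triangle areas 363/34 + 54/17 = 471/34 m
4–9 s: v = 0 at t = 7.75 s; triangle areas 11.25 + 1.25 = 12.5 m
Total distance = 601/17 m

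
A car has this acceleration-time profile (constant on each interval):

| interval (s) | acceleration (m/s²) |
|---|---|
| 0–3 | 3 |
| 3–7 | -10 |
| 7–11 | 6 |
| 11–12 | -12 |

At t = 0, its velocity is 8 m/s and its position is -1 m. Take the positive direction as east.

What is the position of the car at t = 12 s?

On each constant-a segment, Δv = aΔt and Δx = v₀Δt + ½aΔt²; chain segment to segment.
0–3 s: v starts 8 m/s; Δx = 8·3 + ½·3·3² = 37.5 m; v ends 17 m/s.
3–7 s: v starts 17 m/s; Δx = 17·4 + ½·-10·4² = -12 m; v ends -23 m/s.
7–11 s: v starts -23 m/s; Δx = -23·4 + ½·6·4² = -44 m; v ends 1 m/s.
11–12 s: v starts 1 m/s; Δx = 1·1 + ½·-12·1² = -5 m; v ends -11 m/s.
x(12) = -1 + Σ Δx = -24.5 m.

-24.5 m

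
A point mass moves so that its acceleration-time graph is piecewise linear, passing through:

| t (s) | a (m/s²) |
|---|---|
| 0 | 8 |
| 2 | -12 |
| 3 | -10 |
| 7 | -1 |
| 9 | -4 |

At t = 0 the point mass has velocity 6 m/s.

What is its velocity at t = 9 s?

Δv equals the area under the a-t graph; then v = v₀ + Δv.
0–2 s: ½(8 + -12)(2) = -4 m/s
2–3 s: ½(-12 + -10)(1) = -11 m/s
3–7 s: ½(-10 + -1)(4) = -22 m/s
7–9 s: ½(-1 + -4)(2) = -5 m/s
Δv = -42 m/s, so v(9) = 6 + (-42) = -36 m/s.

-36 m/s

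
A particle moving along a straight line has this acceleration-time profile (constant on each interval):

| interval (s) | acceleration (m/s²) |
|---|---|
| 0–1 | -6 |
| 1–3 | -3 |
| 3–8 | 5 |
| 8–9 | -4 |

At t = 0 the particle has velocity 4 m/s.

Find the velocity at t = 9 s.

Δv equals the area under the a-t graph; then v = v₀ + Δv.
0–1 s: -6 × 1 = -6 m/s
1–3 s: -3 × 2 = -6 m/s
3–8 s: 5 × 5 = 25 m/s
8–9 s: -4 × 1 = -4 m/s
Δv = 9 m/s, so v(9) = 4 + (9) = 13 m/s.

13 m/s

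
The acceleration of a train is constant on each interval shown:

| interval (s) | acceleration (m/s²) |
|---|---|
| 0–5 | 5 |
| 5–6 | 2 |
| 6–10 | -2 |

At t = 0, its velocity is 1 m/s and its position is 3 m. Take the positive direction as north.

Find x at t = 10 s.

193.5 m

On each constant-a segment, Δv = aΔt and Δx = v₀Δt + ½aΔt²; chain segment to segment.
0–5 s: v starts 1 m/s; Δx = 1·5 + ½·5·5² = 67.5 m; v ends 26 m/s.
5–6 s: v starts 26 m/s; Δx = 26·1 + ½·2·1² = 27 m; v ends 28 m/s.
6–10 s: v starts 28 m/s; Δx = 28·4 + ½·-2·4² = 96 m; v ends 20 m/s.
x(10) = 3 + Σ Δx = 193.5 m.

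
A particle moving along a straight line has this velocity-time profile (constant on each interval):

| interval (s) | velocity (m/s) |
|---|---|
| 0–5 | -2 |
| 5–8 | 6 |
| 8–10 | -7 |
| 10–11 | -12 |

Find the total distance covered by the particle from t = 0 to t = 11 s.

Total distance travelled is ∫|v| dt — sum the magnitudes of each area piece.
0–5 s: |-2| × 5 = 10 m
5–8 s: |6| × 3 = 18 m
8–10 s: |-7| × 2 = 14 m
10–11 s: |-12| × 1 = 12 m
Total distance = 54 m

54 m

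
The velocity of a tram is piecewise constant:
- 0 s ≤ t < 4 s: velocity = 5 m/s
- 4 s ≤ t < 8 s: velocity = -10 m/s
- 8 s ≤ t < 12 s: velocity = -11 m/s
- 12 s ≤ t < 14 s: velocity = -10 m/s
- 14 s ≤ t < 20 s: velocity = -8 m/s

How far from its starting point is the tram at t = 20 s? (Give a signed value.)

Net displacement equals the area under the velocity-time graph (areas below the axis count negative).
0–4 s: 5 × 4 = 20 m
4–8 s: -10 × 4 = -40 m
8–12 s: -11 × 4 = -44 m
12–14 s: -10 × 2 = -20 m
14–20 s: -8 × 6 = -48 m
Net displacement = -132 m

-132 m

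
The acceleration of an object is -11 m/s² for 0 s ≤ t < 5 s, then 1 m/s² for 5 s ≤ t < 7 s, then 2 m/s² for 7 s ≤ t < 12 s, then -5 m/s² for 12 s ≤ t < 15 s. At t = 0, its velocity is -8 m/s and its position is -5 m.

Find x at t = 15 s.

-762 m

On each constant-a segment, Δv = aΔt and Δx = v₀Δt + ½aΔt²; chain segment to segment.
0–5 s: v starts -8 m/s; Δx = -8·5 + ½·-11·5² = -177.5 m; v ends -63 m/s.
5–7 s: v starts -63 m/s; Δx = -63·2 + ½·1·2² = -124 m; v ends -61 m/s.
7–12 s: v starts -61 m/s; Δx = -61·5 + ½·2·5² = -280 m; v ends -51 m/s.
12–15 s: v starts -51 m/s; Δx = -51·3 + ½·-5·3² = -175.5 m; v ends -66 m/s.
x(15) = -5 + Σ Δx = -762 m.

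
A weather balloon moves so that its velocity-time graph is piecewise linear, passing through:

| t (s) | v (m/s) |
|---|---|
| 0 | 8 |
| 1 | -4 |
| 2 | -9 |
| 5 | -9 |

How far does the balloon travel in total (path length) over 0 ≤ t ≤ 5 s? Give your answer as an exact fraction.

221/6 m

Total distance travelled is ∫|v| dt — sum the magnitudes of each area piece.
0–1 s: v = 0 at t = 2/3 s; triangle areas 8/3 + 2/3 = 10/3 m
1–2 s: |½(-4 + -9)(1)| = 6.5 m
2–5 s: |-9| × 3 = 27 m
Total distance = 221/6 m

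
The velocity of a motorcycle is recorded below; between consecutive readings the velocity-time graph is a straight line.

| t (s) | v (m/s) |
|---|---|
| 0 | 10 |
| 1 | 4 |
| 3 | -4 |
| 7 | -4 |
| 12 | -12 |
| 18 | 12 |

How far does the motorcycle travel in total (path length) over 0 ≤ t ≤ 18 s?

Distance (not displacement) is the total path length: add the absolute areas under v-t.
0–1 s: |½(10 + 4)(1)| = 7 m
1–3 s: v = 0 at t = 2 s; triangle areas 2 + 2 = 4 m
3–7 s: |-4| × 4 = 16 m
7–12 s: |½(-4 + -12)(5)| = 40 m
12–18 s: v = 0 at t = 15 s; triangle areas 18 + 18 = 36 m
Total distance = 103 m

103 m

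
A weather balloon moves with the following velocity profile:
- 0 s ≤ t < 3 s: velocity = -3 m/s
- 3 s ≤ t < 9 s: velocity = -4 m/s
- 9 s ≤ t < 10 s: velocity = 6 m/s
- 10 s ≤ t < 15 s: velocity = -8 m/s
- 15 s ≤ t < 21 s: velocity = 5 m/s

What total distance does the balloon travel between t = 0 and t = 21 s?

109 m

Distance (not displacement) is the total path length: add the absolute areas under v-t.
0–3 s: |-3| × 3 = 9 m
3–9 s: |-4| × 6 = 24 m
9–10 s: |6| × 1 = 6 m
10–15 s: |-8| × 5 = 40 m
15–21 s: |5| × 6 = 30 m
Total distance = 109 m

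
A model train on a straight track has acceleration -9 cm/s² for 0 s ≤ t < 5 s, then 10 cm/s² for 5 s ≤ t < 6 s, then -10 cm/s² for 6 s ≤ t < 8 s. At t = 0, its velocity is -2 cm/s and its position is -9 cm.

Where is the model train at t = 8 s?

On each constant-a segment, Δv = aΔt and Δx = v₀Δt + ½aΔt²; chain segment to segment.
0–5 s: v starts -2 cm/s; Δx = -2·5 + ½·-9·5² = -122.5 cm; v ends -47 cm/s.
5–6 s: v starts -47 cm/s; Δx = -47·1 + ½·10·1² = -42 cm; v ends -37 cm/s.
6–8 s: v starts -37 cm/s; Δx = -37·2 + ½·-10·2² = -94 cm; v ends -57 cm/s.
x(8) = -9 + Σ Δx = -267.5 cm.

-267.5 cm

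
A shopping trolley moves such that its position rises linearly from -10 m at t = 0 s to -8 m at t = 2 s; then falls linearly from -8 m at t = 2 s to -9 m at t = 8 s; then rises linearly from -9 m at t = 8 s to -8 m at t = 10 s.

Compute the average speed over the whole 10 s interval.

0.4 m/s

Average speed = (total path length)/(elapsed time); on a piecewise-linear x-t graph the path length is Σ|Δx|.
0–2 s: |Δx| = |-8 − -10| = 2 m
2–8 s: |Δx| = |-9 − -8| = 1 m
8–10 s: |Δx| = |-8 − -9| = 1 m
Total path = 4 m; average speed = 4/10 = 0.4 m/s.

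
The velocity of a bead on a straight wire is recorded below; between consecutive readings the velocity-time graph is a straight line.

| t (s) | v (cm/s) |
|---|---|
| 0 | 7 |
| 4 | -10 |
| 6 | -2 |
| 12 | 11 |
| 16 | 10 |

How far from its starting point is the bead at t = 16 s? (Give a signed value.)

Displacement is the signed area under the v-t curve.
0–4 s: ½(7 + -10)(4) = -6 cm
4–6 s: ½(-10 + -2)(2) = -12 cm
6–12 s: ½(-2 + 11)(6) = 27 cm
12–16 s: ½(11 + 10)(4) = 42 cm
Net displacement = 51 cm

51 cm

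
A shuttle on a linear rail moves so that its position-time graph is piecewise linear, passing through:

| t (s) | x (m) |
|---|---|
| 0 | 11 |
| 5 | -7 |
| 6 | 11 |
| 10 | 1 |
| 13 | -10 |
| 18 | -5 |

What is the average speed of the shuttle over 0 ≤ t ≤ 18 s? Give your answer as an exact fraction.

31/9 m/s

Average speed = (total path length)/(elapsed time); on a piecewise-linear x-t graph the path length is Σ|Δx|.
0–5 s: |Δx| = |-7 − 11| = 18 m
5–6 s: |Δx| = |11 − -7| = 18 m
6–10 s: |Δx| = |1 − 11| = 10 m
10–13 s: |Δx| = |-10 − 1| = 11 m
13–18 s: |Δx| = |-5 − -10| = 5 m
Total path = 62 m; average speed = 62/18 = 31/9 m/s.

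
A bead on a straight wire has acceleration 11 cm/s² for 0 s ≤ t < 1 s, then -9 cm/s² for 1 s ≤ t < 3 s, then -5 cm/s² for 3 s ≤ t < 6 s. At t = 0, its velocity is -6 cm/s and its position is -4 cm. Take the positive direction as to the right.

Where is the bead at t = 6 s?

On each constant-a segment, Δv = aΔt and Δx = v₀Δt + ½aΔt²; chain segment to segment.
0–1 s: v starts -6 cm/s; Δx = -6·1 + ½·11·1² = -0.5 cm; v ends 5 cm/s.
1–3 s: v starts 5 cm/s; Δx = 5·2 + ½·-9·2² = -8 cm; v ends -13 cm/s.
3–6 s: v starts -13 cm/s; Δx = -13·3 + ½·-5·3² = -61.5 cm; v ends -28 cm/s.
x(6) = -4 + Σ Δx = -74 cm.

-74 cm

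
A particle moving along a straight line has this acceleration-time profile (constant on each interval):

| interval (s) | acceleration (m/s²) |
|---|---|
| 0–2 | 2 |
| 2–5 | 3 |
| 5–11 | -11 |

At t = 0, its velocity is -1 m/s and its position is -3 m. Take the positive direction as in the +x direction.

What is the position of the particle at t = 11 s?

On each constant-a segment, Δv = aΔt and Δx = v₀Δt + ½aΔt²; chain segment to segment.
0–2 s: v starts -1 m/s; Δx = -1·2 + ½·2·2² = 2 m; v ends 3 m/s.
2–5 s: v starts 3 m/s; Δx = 3·3 + ½·3·3² = 22.5 m; v ends 12 m/s.
5–11 s: v starts 12 m/s; Δx = 12·6 + ½·-11·6² = -126 m; v ends -54 m/s.
x(11) = -3 + Σ Δx = -104.5 m.

-104.5 m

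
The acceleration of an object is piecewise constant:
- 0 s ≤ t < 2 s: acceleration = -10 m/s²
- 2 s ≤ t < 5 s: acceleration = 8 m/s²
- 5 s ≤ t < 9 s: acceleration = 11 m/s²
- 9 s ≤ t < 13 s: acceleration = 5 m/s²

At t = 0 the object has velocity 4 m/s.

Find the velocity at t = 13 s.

72 m/s

Δv equals the area under the a-t graph; then v = v₀ + Δv.
0–2 s: -10 × 2 = -20 m/s
2–5 s: 8 × 3 = 24 m/s
5–9 s: 11 × 4 = 44 m/s
9–13 s: 5 × 4 = 20 m/s
Δv = 68 m/s, so v(13) = 4 + (68) = 72 m/s.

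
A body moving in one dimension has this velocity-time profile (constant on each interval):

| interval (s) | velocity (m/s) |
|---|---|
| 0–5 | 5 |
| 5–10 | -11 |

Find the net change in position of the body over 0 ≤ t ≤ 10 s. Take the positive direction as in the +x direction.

-30 m

Displacement is the signed area under the v-t curve.
0–5 s: 5 × 5 = 25 m
5–10 s: -11 × 5 = -55 m
Net displacement = -30 m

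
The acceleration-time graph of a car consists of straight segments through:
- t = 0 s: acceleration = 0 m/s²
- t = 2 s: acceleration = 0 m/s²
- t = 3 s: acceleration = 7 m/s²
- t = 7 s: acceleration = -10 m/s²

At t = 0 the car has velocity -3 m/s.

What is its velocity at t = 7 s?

Δv equals the area under the a-t graph; then v = v₀ + Δv.
0–2 s: 0 × 2 = 0 m/s
2–3 s: ½(0 + 7)(1) = 3.5 m/s
3–7 s: ½(7 + -10)(4) = -6 m/s
Δv = -2.5 m/s, so v(7) = -3 + (-2.5) = -5.5 m/s.

-5.5 m/s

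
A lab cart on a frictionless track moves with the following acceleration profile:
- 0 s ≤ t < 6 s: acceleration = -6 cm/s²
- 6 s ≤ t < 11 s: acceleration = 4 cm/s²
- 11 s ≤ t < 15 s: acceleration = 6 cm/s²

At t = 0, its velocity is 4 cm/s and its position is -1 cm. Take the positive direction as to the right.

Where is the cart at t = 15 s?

-195 cm

On each constant-a segment, Δv = aΔt and Δx = v₀Δt + ½aΔt²; chain segment to segment.
0–6 s: v starts 4 cm/s; Δx = 4·6 + ½·-6·6² = -84 cm; v ends -32 cm/s.
6–11 s: v starts -32 cm/s; Δx = -32·5 + ½·4·5² = -110 cm; v ends -12 cm/s.
11–15 s: v starts -12 cm/s; Δx = -12·4 + ½·6·4² = 0 cm; v ends 12 cm/s.
x(15) = -1 + Σ Δx = -195 cm.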